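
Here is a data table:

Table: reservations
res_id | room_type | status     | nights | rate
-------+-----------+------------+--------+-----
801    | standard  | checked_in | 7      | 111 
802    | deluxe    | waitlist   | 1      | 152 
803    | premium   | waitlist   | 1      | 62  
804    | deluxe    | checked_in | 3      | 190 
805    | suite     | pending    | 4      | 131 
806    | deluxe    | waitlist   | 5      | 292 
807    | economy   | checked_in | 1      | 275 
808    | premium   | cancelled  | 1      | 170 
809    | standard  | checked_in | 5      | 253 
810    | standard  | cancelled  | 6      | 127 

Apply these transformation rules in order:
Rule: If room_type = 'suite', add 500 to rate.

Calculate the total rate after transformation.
2263

Step 1: Count records where room_type = 'suite': 1
Step 2: Total bonus added: 1 × 500 = 500
Step 3: Original sum of rate: 1763
Step 4: Final sum = 1763 + 500 = 2263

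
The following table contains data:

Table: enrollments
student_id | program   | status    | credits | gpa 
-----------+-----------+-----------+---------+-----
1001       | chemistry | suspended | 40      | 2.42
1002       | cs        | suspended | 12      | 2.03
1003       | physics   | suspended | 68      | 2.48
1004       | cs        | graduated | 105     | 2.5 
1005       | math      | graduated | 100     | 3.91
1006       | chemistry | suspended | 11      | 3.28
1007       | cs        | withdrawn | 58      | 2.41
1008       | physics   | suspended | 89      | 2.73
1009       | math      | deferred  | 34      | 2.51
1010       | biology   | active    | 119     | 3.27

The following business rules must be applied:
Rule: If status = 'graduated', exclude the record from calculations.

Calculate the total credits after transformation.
431

Step 1: Identify records where status = 'graduated'
Step 2: The excluded records sum to 205
Step 3: Original total credits = 636
Step 4: Remaining total = 636 - 205 = 431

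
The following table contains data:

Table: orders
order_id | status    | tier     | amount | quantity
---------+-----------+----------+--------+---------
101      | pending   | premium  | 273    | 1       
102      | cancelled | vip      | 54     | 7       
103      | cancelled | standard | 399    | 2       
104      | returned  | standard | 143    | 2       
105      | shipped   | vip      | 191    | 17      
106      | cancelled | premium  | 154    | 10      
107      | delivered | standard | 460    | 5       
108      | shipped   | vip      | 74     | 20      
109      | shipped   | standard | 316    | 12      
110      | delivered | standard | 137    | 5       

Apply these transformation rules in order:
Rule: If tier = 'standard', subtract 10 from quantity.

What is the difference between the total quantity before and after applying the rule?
50

Step 1: Original sum of quantity = 81
Step 2: 5 records have tier = 'standard'
Step 3: Each affected record changes by -10
Step 4: Total change = 5 × -10 = -50
Step 5: New sum = 81 + -50 = 31
Step 6: Difference = |31 - 81| = 50
        (Sum decreased by 50)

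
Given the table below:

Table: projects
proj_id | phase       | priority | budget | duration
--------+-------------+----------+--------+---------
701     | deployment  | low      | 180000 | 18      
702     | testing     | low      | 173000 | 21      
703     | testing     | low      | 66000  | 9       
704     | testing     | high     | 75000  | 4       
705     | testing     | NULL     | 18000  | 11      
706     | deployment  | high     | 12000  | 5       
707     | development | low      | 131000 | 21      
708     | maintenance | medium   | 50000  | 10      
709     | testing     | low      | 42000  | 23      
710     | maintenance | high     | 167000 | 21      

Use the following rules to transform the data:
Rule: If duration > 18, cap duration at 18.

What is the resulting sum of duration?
129

Step 1: 4 records have duration > 18
Step 2: These records originally summed to 86
Step 3: After capping: 4 × 18 = 72
Step 4: Unaffected records sum: 57
Step 5: Final sum = 72 + 57 = 129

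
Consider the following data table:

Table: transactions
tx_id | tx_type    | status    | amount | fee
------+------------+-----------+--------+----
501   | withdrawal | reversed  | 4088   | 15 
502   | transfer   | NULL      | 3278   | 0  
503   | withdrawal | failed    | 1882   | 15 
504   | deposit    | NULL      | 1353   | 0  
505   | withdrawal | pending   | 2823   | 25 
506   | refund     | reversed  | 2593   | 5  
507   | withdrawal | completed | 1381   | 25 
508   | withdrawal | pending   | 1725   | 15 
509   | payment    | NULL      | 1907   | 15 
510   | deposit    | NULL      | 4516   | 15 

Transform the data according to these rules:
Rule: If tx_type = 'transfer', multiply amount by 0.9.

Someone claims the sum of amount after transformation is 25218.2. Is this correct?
Yes, the result is correct.

Step 1: Calculate the correct sum after transformation
Step 2: Apply multiplier 0.9 to records where tx_type = 'transfer'
Step 3: Correct result = 25218.2
Step 4: Claimed result = 25218.2
Step 5: 25218.2 = 25218.2 ✓
Conclusion: The claimed result is correct.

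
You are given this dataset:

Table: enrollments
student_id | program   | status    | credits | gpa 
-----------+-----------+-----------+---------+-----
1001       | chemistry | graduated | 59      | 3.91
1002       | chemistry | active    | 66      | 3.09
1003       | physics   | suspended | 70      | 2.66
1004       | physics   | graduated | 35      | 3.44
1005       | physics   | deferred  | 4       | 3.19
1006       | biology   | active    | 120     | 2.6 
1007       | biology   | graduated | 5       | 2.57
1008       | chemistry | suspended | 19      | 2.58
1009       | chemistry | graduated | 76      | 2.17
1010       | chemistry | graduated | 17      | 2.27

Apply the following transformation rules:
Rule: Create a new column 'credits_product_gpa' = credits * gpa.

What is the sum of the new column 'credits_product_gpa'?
1331.37

Step 1: For each record, compute credits * gpa
Example calculations:
  59 * 3.91 = 230.69
  66 * 3.09 = 203.94
  70 * 2.66 = 186.2
  ...
Step 2: Sum all derived values
Step 3: Total = 1331.37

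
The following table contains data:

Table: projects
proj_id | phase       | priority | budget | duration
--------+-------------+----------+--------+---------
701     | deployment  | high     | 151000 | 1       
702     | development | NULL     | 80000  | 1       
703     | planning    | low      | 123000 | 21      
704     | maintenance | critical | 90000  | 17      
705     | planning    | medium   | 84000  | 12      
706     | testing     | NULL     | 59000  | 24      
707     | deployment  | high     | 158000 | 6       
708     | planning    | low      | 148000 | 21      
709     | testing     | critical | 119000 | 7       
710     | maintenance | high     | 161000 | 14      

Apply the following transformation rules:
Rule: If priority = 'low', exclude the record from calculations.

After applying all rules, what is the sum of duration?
82

Step 1: Identify records where priority = 'low'
Step 2: The excluded records sum to 42
Step 3: Original total duration = 124
Step 4: Remaining total = 124 - 42 = 82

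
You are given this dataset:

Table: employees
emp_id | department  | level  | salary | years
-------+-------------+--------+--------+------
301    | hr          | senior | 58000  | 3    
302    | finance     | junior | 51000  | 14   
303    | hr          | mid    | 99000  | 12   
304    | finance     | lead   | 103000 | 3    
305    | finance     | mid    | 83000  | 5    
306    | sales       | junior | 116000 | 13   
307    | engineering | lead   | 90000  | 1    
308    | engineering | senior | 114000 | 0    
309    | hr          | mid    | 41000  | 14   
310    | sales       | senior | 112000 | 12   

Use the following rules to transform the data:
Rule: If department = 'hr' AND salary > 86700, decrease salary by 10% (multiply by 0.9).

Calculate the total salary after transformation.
857100.0

Step 1: Find records where department = 'hr' AND salary > 86700
Step 2: 1 records match, summing to 99000
Step 3: After multiplier: 99000 × 0.9 = 89100.0
Step 4: Unaffected records sum: 768000
Step 5: Final sum = 89100.0 + 768000 = 857100.0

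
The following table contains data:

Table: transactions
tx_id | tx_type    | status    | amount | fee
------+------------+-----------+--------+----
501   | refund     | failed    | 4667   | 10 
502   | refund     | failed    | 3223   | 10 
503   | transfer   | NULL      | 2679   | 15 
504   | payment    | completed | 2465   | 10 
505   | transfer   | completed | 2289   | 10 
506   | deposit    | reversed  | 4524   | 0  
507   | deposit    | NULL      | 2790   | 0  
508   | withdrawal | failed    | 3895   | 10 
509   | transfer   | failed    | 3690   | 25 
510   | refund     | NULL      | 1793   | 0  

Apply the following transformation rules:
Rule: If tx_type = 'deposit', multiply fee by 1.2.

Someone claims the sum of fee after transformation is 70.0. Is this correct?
No, the correct result is 90.0.

Step 1: Calculate the correct sum after transformation
Step 2: Apply multiplier 1.2 to records where tx_type = 'deposit'
Step 3: Correct result = 90.0
Step 4: Claimed result = 70.0
Step 5: 90.0 ≠ 70.0
Conclusion: The claimed result is incorrect. The correct answer is 90.0.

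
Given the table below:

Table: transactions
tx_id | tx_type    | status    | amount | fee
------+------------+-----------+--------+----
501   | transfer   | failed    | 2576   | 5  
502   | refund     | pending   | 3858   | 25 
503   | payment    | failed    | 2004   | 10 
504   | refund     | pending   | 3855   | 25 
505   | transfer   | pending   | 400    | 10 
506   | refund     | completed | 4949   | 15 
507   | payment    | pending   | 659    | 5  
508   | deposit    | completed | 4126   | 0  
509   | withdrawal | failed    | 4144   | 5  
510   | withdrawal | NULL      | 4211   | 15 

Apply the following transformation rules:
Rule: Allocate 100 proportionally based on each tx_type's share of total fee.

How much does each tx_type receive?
deposit: 0.0, payment: 13.04, refund: 56.52, transfer: 13.04, withdrawal: 17.39

Step 1: Calculate total fee = 115
Step 2: Calculate each tx_type's proportion:
  deposit: 0/115 = 0.00% → 0.0
  payment: 15/115 = 13.04% → 13.04
  refund: 65/115 = 56.52% → 56.52
  transfer: 15/115 = 13.04% → 13.04
  withdrawal: 20/115 = 17.39% → 17.39
Step 3: Verify: sum of allocations ≈ 100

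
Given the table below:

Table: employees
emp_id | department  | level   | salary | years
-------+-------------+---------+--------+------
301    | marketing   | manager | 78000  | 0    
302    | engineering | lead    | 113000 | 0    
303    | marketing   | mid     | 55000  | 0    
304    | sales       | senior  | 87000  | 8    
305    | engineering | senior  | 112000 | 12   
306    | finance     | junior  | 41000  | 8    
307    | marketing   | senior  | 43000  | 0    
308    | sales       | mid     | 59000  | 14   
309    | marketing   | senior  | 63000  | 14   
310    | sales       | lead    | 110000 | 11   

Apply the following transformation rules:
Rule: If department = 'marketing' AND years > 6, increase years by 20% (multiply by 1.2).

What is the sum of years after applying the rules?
69.8

Step 1: Find records where department = 'marketing' AND years > 6
Step 2: 1 records match, summing to 14
Step 3: After multiplier: 14 × 1.2 = 16.8
Step 4: Unaffected records sum: 53
Step 5: Final sum = 16.8 + 53 = 69.8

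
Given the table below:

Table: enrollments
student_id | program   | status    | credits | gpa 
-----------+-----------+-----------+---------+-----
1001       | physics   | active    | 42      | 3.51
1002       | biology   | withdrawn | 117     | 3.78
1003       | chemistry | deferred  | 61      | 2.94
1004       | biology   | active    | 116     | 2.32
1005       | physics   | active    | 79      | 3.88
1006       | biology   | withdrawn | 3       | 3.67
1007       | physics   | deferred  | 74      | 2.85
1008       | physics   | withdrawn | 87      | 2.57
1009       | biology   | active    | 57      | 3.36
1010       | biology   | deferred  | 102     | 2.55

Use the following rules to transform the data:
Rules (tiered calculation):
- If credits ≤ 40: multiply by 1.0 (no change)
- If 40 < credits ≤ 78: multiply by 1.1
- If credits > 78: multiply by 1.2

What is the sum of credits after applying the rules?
861.6

Step 1: Tier 1 (credits ≤ 40): 1 records, sum = 3 × 1.0 = 3.0
Step 2: Tier 2 (40 < credits ≤ 78): 4 records, sum = 234 × 1.1 = 257.4
Step 3: Tier 3 (credits > 78): 5 records, sum = 501 × 1.2 = 601.2
Step 4: Final sum = 3.0 + 257.4 + 601.2 = 861.6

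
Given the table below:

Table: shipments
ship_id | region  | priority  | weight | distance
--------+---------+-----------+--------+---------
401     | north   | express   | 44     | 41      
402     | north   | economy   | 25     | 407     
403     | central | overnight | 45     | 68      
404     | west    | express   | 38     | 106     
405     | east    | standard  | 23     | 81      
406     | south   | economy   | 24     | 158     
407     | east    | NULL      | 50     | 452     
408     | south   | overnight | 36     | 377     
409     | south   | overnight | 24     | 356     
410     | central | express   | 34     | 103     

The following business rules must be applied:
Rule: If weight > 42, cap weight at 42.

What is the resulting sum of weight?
330

Step 1: 3 records have weight > 42
Step 2: These records originally summed to 139
Step 3: After capping: 3 × 42 = 126
Step 4: Unaffected records sum: 204
Step 5: Final sum = 126 + 204 = 330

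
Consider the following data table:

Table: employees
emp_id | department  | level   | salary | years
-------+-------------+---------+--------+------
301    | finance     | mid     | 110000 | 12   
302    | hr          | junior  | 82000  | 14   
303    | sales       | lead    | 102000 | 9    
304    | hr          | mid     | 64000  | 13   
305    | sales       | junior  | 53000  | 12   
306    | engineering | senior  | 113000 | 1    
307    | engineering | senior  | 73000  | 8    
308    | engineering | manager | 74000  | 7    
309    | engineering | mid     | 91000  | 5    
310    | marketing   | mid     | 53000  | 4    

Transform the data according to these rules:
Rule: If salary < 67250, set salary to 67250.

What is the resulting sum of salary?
846750

Step 1: 3 records have salary < 67250
Step 2: These records originally summed to 170000
Step 3: After setting to minimum: 3 × 67250 = 201750
Step 4: Unaffected records sum: 645000
Step 5: Final sum = 201750 + 645000 = 846750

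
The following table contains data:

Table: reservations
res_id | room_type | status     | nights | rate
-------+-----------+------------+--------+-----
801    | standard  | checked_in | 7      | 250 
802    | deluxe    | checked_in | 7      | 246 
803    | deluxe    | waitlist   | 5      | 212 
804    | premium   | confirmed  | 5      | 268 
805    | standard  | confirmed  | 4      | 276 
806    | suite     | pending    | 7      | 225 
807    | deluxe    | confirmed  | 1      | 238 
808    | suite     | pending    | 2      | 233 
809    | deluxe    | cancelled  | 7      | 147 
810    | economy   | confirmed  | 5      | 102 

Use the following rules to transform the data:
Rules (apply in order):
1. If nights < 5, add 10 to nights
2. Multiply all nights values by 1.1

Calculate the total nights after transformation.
88.0

Step 1: Apply Rule 1 - Add 10 to records with nights < 5
  - 3 records affected: 7 + (3 × 10) = 37
  - Unaffected records: 43
  - Sum after Rule 1: 80
Step 2: Apply Rule 2 - Multiply all by 1.1
  - 80 × 1.1 = 88.0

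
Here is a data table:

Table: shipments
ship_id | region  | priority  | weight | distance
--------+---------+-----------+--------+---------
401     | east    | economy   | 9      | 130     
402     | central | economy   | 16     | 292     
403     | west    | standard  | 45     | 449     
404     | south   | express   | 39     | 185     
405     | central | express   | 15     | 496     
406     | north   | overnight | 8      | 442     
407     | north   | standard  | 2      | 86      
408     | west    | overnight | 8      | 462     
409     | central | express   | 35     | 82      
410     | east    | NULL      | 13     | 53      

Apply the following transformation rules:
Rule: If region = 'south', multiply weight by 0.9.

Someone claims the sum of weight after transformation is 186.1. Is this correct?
Yes, the result is correct.

Step 1: Calculate the correct sum after transformation
Step 2: Apply multiplier 0.9 to records where region = 'south'
Step 3: Correct result = 186.1
Step 4: Claimed result = 186.1
Step 5: 186.1 = 186.1 ✓
Conclusion: The claimed result is correct.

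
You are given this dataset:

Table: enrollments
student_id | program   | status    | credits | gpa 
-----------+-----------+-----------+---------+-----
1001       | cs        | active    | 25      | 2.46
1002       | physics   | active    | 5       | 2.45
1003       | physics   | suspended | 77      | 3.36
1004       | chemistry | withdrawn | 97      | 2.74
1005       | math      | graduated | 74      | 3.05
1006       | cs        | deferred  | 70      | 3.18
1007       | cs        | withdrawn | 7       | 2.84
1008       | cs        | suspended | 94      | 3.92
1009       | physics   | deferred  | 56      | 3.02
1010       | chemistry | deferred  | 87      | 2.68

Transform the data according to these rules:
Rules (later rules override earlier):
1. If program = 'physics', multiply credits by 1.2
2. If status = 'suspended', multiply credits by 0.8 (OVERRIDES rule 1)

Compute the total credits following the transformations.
570.0

Step 1: Rule 2 takes priority for records with status = 'suspended'
  - 2 records: 171 × 0.8 = 136.8
Step 2: Rule 1 applies to remaining records with program = 'physics'
  - 2 records: 61 × 1.2 = 73.2
Step 3: Other records unchanged: 360
Step 4: Final sum = 136.8 + 73.2 + 360 = 570.0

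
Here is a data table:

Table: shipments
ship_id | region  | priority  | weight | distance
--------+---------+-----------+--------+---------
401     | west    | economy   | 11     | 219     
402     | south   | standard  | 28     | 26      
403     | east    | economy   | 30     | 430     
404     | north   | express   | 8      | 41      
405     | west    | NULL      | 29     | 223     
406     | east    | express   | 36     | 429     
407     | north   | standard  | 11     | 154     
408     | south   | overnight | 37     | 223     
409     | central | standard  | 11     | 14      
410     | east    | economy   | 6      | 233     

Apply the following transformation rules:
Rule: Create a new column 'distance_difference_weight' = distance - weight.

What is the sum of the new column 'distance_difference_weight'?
1785

Step 1: For each record, compute distance - weight
Example calculations:
  219 - 11 = 208
  26 - 28 = -2
  430 - 30 = 400
  ...
Step 2: Sum all derived values
Step 3: Total = 1785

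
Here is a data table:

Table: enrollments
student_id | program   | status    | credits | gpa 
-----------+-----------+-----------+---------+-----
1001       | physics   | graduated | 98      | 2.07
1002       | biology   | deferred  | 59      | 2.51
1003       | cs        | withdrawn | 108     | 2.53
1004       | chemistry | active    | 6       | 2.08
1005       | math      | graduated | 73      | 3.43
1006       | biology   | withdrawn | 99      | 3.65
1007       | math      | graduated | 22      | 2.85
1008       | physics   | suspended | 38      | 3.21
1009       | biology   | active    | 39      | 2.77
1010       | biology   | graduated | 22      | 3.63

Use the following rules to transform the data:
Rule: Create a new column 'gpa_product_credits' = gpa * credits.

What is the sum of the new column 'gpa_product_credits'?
1620.98

Step 1: For each record, compute gpa * credits
Example calculations:
  2.07 * 98 = 202.86
  2.51 * 59 = 148.09
  2.53 * 108 = 273.24
  ...
Step 2: Sum all derived values
Step 3: Total = 1620.98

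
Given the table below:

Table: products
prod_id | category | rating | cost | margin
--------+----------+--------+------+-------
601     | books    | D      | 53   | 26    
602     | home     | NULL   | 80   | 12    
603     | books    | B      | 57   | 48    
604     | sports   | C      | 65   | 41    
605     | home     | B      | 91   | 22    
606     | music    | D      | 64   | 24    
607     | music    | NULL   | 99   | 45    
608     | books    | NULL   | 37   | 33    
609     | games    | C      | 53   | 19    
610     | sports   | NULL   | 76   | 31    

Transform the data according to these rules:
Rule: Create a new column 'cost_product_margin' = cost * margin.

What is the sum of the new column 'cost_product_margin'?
20316

Step 1: For each record, compute cost * margin
Example calculations:
  53 * 26 = 1378
  80 * 12 = 960
  57 * 48 = 2736
  ...
Step 2: Sum all derived values
Step 3: Total = 20316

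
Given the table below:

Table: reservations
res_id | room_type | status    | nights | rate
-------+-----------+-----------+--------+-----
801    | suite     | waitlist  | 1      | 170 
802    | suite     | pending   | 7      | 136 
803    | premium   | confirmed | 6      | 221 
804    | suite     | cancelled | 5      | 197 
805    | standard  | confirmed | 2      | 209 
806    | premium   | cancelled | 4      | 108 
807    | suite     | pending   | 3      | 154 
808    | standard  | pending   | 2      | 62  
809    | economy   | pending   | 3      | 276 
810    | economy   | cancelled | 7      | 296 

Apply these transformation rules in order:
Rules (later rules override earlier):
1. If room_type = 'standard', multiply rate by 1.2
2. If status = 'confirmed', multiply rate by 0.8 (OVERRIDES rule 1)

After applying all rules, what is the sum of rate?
1755.4

Step 1: Rule 2 takes priority for records with status = 'confirmed'
  - 2 records: 430 × 0.8 = 344.0
Step 2: Rule 1 applies to remaining records with room_type = 'standard'
  - 1 records: 62 × 1.2 = 74.4
Step 3: Other records unchanged: 1337
Step 4: Final sum = 344.0 + 74.4 + 1337 = 1755.4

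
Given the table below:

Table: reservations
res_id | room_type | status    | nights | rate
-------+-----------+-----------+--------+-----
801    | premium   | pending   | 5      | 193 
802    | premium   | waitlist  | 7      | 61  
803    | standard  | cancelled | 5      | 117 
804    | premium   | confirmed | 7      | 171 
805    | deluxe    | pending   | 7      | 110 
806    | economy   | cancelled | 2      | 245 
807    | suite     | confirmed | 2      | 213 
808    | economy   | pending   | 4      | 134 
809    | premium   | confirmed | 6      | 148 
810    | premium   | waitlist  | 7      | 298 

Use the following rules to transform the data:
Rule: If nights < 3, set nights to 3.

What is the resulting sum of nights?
54

Step 1: 2 records have nights < 3
Step 2: These records originally summed to 4
Step 3: After setting to minimum: 2 × 3 = 6
Step 4: Unaffected records sum: 48
Step 5: Final sum = 6 + 48 = 54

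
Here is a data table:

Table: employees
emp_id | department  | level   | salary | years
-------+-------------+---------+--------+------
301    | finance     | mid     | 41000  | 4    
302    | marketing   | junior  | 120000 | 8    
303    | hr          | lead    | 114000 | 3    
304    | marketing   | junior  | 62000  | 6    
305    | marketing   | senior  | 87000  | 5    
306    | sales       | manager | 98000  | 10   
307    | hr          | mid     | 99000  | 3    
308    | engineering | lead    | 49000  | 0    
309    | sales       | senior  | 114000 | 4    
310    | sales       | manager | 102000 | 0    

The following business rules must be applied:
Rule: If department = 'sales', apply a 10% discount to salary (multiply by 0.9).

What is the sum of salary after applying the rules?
854600.0

Step 1: Records with department = 'sales' have total salary = 314000
Step 2: Apply multiplier: 314000 × 0.9 = 282600.0
Step 3: Other records total: 572000
Step 4: Final sum = 282600.0 + 572000 = 854600.0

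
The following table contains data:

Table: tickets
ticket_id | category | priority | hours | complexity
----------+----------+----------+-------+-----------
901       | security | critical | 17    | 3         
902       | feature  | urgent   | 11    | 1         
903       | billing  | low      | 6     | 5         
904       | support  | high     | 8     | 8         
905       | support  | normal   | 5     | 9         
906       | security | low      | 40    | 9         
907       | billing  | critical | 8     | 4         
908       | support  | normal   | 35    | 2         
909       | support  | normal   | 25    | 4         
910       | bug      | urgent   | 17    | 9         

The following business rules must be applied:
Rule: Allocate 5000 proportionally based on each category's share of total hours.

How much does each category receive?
billing: 406.98, bug: 494.19, feature: 319.77, security: 1656.98, support: 2122.09

Step 1: Calculate total hours = 172
Step 2: Calculate each category's proportion:
  billing: 14/172 = 8.14% → 406.98
  bug: 17/172 = 9.88% → 494.19
  feature: 11/172 = 6.40% → 319.77
  security: 57/172 = 33.14% → 1656.98
  support: 73/172 = 42.44% → 2122.09
Step 3: Verify: sum of allocations ≈ 5000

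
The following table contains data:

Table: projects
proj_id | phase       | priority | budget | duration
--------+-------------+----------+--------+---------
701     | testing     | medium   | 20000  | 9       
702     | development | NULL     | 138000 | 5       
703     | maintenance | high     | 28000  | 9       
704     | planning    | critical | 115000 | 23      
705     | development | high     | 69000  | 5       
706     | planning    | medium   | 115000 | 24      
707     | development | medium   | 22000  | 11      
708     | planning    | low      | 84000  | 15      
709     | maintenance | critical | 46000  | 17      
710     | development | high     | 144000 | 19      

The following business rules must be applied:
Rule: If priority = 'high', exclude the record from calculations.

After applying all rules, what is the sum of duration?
104

Step 1: Identify records where priority = 'high'
Step 2: The excluded records sum to 33
Step 3: Original total duration = 137
Step 4: Remaining total = 137 - 33 = 104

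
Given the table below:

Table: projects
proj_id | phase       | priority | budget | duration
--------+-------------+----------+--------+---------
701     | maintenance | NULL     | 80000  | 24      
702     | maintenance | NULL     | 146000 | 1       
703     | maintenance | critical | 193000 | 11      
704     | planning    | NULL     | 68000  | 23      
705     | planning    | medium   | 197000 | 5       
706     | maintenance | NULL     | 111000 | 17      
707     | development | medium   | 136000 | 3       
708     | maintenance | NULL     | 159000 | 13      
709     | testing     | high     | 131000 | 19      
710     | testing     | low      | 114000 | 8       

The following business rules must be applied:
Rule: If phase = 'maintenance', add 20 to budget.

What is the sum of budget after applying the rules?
1335100

Step 1: Count records where phase = 'maintenance': 5
Step 2: Total bonus added: 5 × 20 = 100
Step 3: Original sum of budget: 1335000
Step 4: Final sum = 1335000 + 100 = 1335100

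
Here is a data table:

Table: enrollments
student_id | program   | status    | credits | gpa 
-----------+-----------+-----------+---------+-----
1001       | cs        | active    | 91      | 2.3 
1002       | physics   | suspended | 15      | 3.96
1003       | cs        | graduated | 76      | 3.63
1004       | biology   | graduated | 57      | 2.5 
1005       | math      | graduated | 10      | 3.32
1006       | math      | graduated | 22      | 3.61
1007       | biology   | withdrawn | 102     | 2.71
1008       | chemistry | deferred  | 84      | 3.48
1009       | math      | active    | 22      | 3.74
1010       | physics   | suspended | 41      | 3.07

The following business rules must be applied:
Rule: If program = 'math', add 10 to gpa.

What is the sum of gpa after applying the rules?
62.32

Step 1: Count records where program = 'math': 3
Step 2: Total bonus added: 3 × 10 = 30
Step 3: Original sum of gpa: 32.32
Step 4: Final sum = 32.32 + 30 = 62.32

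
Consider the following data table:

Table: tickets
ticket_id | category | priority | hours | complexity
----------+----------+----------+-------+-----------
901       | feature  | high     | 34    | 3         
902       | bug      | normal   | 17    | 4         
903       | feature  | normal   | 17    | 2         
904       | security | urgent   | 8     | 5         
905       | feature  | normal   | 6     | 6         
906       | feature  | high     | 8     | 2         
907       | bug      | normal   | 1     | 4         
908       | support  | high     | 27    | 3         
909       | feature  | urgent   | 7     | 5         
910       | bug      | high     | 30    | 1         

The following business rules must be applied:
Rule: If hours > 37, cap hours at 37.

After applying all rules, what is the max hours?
34

Step 1: Original maximum hours = 34
Step 2: Check cap of 37 against maximum
Step 3: No records exceed the cap (max 34 <= cap 37), so no capping applies
Step 4: Maximum after transformation = 34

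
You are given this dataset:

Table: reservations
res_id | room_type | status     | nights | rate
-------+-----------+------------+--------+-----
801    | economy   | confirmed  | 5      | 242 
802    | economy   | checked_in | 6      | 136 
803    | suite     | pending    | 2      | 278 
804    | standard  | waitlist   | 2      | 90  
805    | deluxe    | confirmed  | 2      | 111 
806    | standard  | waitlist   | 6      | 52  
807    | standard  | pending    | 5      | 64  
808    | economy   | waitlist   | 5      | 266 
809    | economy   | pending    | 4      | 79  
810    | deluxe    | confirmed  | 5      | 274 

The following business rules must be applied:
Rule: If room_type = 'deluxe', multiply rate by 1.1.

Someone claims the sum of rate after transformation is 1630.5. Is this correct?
Yes, the result is correct.

Step 1: Calculate the correct sum after transformation
Step 2: Apply multiplier 1.1 to records where room_type = 'deluxe'
Step 3: Correct result = 1630.5
Step 4: Claimed result = 1630.5
Step 5: 1630.5 = 1630.5 ✓
Conclusion: The claimed result is correct.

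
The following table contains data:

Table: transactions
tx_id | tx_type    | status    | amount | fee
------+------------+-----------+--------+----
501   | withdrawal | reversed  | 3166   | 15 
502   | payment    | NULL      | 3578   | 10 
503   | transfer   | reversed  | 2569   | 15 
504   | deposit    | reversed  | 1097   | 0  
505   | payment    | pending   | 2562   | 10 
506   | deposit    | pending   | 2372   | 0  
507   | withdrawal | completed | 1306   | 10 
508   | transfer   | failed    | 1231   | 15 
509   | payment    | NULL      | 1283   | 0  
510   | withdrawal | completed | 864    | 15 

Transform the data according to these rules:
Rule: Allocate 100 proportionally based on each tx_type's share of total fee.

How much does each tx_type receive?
deposit: 0.0, payment: 22.22, transfer: 33.33, withdrawal: 44.44

Step 1: Calculate total fee = 90
Step 2: Calculate each tx_type's proportion:
  deposit: 0/90 = 0.00% → 0.0
  payment: 20/90 = 22.22% → 22.22
  transfer: 30/90 = 33.33% → 33.33
  withdrawal: 40/90 = 44.44% → 44.44
Step 3: Verify: sum of allocations ≈ 100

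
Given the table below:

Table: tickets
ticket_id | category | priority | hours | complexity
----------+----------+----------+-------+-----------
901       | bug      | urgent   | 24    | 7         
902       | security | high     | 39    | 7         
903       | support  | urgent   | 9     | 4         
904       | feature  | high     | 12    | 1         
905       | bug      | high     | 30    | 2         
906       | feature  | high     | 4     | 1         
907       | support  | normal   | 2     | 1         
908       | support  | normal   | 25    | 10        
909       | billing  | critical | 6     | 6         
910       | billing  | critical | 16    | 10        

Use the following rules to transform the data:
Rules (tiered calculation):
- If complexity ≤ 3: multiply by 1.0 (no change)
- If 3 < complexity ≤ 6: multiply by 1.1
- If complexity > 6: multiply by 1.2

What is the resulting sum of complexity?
56.8

Step 1: Tier 1 (complexity ≤ 3): 4 records, sum = 5 × 1.0 = 5.0
Step 2: Tier 2 (3 < complexity ≤ 6): 2 records, sum = 10 × 1.1 = 11.0
Step 3: Tier 3 (complexity > 6): 4 records, sum = 34 × 1.2 = 40.8
Step 4: Final sum = 5.0 + 11.0 + 40.8 = 56.8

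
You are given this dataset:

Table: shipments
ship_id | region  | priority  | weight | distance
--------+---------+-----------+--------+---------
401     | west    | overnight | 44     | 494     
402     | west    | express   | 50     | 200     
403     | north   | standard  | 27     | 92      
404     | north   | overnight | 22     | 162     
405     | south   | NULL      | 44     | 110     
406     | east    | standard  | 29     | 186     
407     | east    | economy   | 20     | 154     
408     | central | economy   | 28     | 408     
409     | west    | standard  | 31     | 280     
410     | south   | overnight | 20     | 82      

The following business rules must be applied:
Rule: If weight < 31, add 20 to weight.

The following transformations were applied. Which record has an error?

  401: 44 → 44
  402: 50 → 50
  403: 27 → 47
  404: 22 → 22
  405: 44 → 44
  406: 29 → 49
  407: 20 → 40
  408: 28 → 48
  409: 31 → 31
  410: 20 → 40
Record 404 has an error. The correct transformed value should be 42, not 22.

Step 1: Check each record against the rule
Step 2: Record 404 has weight = 22
Step 3: Since 22 < 31, the bonus should have been applied
Step 4: Correct value = 42, but claimed value = 22
Conclusion: Record 404 has the error.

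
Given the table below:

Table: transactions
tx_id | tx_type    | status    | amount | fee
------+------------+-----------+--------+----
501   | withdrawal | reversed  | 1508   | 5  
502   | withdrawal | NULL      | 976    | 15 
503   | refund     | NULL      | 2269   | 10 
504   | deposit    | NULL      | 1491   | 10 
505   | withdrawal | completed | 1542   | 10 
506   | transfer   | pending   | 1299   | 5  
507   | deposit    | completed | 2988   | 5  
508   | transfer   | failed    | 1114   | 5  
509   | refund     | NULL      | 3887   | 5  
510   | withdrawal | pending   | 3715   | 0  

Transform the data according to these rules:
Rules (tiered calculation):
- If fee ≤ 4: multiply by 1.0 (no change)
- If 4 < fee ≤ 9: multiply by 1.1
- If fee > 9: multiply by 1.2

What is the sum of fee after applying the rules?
81.5

Step 1: Tier 1 (fee ≤ 4): 1 records, sum = 0 × 1.0 = 0.0
Step 2: Tier 2 (4 < fee ≤ 9): 5 records, sum = 25 × 1.1 = 27.5
Step 3: Tier 3 (fee > 9): 4 records, sum = 45 × 1.2 = 54.0
Step 4: Final sum = 0.0 + 27.5 + 54.0 = 81.5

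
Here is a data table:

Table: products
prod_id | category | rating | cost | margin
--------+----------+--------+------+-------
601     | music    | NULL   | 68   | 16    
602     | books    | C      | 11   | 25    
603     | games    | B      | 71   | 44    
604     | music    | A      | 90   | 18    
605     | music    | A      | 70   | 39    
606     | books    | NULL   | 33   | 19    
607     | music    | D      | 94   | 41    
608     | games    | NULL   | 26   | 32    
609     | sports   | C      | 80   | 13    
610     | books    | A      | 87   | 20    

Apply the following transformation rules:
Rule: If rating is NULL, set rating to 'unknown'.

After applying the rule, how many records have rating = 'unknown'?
3

Step 1: Count records where rating IS NULL
Step 2: Found 3 records with NULL rating
Step 3: These records will have rating set to 'unknown'
Step 4: Records already having rating = 'unknown': 0
Step 5: Answer: 3 + 0 = 3 records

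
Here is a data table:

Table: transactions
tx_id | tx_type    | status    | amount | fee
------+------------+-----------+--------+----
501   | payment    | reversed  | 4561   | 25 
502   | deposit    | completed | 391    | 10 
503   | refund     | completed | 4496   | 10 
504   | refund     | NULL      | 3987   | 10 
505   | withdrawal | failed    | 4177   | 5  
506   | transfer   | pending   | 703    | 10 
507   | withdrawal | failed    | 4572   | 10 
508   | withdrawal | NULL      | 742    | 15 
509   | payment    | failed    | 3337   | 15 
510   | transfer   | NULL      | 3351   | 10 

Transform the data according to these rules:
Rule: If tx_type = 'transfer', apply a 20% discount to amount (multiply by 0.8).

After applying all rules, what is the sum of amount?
29506.2

Step 1: Records with tx_type = 'transfer' have total amount = 4054
Step 2: Apply multiplier: 4054 × 0.8 = 3243.2
Step 3: Other records total: 26263
Step 4: Final sum = 3243.2 + 26263 = 29506.2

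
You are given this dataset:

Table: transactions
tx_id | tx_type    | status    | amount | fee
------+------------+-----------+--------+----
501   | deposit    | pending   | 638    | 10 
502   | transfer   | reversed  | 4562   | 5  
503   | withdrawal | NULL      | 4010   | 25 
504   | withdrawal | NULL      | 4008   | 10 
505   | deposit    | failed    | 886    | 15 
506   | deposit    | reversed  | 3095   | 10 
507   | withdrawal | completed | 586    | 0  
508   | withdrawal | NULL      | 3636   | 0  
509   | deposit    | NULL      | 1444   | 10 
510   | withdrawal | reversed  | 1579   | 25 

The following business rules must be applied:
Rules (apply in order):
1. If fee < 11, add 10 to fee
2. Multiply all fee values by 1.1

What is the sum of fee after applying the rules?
198.0

Step 1: Apply Rule 1 - Add 10 to records with fee < 11
  - 7 records affected: 45 + (7 × 10) = 115
  - Unaffected records: 65
  - Sum after Rule 1: 180
Step 2: Apply Rule 2 - Multiply all by 1.1
  - 180 × 1.1 = 198.0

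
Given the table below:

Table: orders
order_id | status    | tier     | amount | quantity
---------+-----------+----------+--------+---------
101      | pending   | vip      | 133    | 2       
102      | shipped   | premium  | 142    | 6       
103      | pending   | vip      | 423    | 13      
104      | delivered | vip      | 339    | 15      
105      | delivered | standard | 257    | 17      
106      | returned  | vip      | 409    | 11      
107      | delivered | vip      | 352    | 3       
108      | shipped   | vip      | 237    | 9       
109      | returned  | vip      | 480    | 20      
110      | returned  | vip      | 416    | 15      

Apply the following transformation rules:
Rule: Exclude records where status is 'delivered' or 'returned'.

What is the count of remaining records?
4

Step 1: Count records to exclude
  - 3 (delivered) + 3 (returned) = 6 records
Step 2: Total records: 10
Step 3: Remaining = 10 - 6 = 4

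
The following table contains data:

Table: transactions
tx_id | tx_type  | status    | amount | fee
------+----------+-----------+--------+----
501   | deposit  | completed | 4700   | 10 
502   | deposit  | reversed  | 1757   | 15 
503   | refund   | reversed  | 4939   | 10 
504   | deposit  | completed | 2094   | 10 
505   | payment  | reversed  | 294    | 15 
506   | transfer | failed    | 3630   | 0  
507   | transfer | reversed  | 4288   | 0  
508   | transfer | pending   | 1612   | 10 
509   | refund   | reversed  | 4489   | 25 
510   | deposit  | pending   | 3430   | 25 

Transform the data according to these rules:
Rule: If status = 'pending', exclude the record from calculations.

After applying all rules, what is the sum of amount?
26191

Step 1: Identify records where status = 'pending'
Step 2: The excluded records sum to 5042
Step 3: Original total amount = 31233
Step 4: Remaining total = 31233 - 5042 = 26191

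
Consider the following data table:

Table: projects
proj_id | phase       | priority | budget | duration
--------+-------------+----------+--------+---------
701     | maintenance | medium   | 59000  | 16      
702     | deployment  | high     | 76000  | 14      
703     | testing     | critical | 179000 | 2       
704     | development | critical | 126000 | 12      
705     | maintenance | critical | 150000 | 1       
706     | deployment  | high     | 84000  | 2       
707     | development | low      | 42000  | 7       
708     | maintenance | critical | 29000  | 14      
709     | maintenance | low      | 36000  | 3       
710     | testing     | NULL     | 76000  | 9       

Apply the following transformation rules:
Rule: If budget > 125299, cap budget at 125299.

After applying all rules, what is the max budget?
125299

Step 1: Original maximum budget = 179000
Step 2: Apply cap at 125299
Step 3: 3 records had budget > 125299 and were capped
Step 4: Maximum after transformation = 125299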